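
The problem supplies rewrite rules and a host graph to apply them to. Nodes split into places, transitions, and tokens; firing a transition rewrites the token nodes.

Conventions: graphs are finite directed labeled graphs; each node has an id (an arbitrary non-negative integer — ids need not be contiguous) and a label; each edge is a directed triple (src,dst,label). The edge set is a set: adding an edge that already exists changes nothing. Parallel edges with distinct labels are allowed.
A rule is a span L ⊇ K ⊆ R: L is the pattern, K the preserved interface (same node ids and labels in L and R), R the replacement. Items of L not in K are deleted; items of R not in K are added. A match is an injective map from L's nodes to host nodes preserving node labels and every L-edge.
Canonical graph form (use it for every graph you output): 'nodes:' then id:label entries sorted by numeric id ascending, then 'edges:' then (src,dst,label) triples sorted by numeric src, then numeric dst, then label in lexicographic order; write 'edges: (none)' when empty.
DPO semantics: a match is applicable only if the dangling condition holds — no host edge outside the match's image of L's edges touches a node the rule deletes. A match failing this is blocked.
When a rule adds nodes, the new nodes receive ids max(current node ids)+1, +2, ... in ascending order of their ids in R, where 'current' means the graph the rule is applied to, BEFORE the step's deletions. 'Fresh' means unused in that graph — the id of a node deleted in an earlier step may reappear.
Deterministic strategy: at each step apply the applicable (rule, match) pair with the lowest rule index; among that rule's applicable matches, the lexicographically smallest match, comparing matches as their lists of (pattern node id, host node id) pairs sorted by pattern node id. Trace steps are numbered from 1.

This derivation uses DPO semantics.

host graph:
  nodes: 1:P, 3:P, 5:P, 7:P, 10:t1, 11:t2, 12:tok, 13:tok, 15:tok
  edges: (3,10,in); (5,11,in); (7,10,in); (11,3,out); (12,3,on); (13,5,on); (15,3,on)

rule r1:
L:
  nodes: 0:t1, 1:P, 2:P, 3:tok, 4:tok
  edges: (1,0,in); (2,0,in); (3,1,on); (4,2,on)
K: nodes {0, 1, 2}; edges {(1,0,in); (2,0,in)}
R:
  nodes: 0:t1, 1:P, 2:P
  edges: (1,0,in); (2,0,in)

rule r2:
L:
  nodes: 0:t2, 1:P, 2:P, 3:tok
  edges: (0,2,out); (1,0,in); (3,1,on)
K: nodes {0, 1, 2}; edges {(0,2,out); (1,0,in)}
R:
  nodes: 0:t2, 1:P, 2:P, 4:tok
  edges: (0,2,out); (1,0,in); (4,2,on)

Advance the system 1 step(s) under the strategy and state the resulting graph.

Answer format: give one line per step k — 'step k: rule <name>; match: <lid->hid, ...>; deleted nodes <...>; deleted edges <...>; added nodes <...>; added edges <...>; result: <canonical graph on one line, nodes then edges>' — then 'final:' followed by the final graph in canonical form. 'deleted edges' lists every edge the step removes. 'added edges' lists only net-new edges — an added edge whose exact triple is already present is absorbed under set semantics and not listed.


step 1: rule r2; match: 0->11, 1->5, 2->3, 3->13; deleted nodes 13; deleted edges (13,5,on); added nodes 16; added edges (16,3,on); result: nodes: 1:P, 3:P, 5:P, 7:P, 10:t1, 11:t2, 12:tok, 15:tok, 16:tok edges: (3,10,in); (5,11,in); (7,10,in); (11,3,out); (12,3,on); (15,3,on); (16,3,on)
final:
nodes: 1:P, 3:P, 5:P, 7:P, 10:t1, 11:t2, 12:tok, 15:tok, 16:tok
edges: (3,10,in); (5,11,in); (7,10,in); (11,3,out); (12,3,on); (15,3,on); (16,3,on)


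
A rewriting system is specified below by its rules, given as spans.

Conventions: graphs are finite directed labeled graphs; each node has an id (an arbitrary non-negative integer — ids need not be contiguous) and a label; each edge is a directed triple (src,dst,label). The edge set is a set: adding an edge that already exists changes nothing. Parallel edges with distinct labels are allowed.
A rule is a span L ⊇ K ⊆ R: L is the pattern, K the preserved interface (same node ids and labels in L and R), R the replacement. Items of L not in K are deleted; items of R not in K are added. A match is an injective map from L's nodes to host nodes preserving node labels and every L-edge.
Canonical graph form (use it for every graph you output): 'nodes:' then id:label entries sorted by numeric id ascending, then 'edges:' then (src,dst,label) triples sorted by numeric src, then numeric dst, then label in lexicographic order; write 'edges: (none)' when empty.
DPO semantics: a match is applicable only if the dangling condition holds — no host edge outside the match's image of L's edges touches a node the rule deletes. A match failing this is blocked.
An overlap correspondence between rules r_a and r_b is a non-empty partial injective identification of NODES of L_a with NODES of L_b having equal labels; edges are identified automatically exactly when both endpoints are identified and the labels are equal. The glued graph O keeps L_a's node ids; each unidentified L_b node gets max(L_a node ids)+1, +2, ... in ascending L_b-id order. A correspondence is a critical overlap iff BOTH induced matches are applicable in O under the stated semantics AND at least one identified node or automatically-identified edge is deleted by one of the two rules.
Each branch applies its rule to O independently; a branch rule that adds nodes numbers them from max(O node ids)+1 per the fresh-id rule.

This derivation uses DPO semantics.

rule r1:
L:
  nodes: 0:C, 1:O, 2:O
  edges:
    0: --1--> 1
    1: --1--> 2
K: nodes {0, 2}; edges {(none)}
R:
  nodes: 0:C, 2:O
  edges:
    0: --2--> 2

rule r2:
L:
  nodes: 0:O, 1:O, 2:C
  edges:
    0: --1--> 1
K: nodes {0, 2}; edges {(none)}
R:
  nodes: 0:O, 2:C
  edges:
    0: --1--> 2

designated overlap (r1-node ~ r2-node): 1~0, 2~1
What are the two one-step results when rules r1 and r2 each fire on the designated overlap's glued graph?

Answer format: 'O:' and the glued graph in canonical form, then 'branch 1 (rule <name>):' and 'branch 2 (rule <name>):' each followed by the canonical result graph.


O:
nodes: 0:C, 1:O, 2:O, 3:C
edges: (0,1,1); (1,2,1)
branch 1 (rule r1):
nodes: 0:C, 2:O, 3:C
edges: (0,2,2)
branch 2 (rule r2):
nodes: 0:C, 1:O, 3:C
edges: (0,1,1); (1,3,1)


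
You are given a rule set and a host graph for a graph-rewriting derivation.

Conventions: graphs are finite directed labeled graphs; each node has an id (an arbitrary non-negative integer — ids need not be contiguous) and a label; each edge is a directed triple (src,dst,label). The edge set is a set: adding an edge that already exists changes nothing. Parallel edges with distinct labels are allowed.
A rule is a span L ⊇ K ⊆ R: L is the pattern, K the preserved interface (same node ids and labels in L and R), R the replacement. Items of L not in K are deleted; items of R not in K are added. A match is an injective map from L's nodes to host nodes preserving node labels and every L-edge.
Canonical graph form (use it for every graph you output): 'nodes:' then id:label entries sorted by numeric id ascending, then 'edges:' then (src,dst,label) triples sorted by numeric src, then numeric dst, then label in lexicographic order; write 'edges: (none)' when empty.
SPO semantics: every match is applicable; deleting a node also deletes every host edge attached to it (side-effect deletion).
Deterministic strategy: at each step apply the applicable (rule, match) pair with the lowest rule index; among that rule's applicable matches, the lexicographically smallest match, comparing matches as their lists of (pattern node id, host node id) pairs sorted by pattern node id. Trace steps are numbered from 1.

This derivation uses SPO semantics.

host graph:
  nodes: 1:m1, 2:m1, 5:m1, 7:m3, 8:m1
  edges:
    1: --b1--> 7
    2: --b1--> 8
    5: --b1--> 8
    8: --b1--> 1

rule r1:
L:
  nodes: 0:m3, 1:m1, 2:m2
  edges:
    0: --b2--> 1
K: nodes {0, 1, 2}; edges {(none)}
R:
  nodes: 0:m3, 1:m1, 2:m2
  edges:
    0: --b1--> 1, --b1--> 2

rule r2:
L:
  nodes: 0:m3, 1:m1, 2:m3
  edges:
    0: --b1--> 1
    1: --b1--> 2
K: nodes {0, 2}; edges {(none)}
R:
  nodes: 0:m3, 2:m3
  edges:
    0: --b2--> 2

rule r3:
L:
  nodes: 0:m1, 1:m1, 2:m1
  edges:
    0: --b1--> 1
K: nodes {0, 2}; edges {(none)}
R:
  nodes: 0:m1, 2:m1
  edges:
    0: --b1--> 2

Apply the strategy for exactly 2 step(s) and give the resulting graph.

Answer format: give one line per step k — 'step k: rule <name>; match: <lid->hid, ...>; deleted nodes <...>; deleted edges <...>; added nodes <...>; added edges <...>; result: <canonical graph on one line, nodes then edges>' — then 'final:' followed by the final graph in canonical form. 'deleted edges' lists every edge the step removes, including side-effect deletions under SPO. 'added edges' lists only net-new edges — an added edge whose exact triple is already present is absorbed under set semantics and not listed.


step 1: rule r3; match: 0->2, 1->8, 2->1; deleted nodes 8; deleted edges (2,8,b1); (5,8,b1); (8,1,b1); added nodes (none); added edges (2,1,b1); result: nodes: 1:m1, 2:m1, 5:m1, 7:m3 edges: (1,7,b1); (2,1,b1)
step 2: rule r3; match: 0->2, 1->1, 2->5; deleted nodes 1; deleted edges (1,7,b1); (2,1,b1); added nodes (none); added edges (2,5,b1); result: nodes: 2:m1, 5:m1, 7:m3 edges: (2,5,b1)
final:
nodes: 2:m1, 5:m1, 7:m3
edges: (2,5,b1)


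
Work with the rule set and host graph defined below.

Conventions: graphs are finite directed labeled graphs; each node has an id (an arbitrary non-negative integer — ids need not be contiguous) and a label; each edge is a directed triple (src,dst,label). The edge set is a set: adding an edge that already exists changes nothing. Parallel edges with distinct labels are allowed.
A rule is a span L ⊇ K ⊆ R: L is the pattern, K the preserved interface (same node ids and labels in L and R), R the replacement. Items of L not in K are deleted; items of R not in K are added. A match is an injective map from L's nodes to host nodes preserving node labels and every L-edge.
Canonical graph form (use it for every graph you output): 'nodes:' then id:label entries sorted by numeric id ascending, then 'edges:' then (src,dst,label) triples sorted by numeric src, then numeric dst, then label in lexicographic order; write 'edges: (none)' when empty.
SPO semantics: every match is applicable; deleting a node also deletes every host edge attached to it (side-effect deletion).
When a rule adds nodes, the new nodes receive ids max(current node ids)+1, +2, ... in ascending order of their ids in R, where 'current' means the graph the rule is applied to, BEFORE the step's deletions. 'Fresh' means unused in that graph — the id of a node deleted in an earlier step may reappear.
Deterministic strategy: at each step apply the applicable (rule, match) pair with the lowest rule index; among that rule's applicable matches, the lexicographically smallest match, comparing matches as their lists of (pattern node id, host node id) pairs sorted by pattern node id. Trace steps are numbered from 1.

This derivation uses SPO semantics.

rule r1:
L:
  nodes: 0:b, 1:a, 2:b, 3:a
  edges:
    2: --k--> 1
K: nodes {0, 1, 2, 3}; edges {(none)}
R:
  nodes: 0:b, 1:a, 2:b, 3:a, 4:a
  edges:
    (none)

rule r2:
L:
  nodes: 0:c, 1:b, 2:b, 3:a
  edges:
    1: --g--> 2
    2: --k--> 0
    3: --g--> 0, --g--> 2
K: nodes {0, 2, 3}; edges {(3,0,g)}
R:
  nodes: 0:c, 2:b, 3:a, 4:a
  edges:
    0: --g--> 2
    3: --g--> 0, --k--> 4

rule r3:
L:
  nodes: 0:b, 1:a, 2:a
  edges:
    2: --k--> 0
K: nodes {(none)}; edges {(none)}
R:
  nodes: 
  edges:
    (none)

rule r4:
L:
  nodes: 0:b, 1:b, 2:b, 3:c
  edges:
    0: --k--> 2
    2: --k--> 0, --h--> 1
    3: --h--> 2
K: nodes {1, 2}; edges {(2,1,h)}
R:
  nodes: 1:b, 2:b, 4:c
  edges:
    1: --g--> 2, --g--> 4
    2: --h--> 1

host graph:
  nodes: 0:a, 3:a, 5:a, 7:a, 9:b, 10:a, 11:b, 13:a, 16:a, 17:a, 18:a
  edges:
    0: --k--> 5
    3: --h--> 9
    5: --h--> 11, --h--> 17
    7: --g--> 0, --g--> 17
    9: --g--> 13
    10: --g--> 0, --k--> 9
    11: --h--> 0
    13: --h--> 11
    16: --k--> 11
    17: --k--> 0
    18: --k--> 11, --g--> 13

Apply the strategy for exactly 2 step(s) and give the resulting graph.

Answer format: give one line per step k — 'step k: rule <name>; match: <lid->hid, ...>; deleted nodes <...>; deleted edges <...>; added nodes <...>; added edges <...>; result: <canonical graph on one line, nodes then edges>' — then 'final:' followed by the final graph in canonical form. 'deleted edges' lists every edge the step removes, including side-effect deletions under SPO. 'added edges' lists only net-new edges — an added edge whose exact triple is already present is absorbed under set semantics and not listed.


step 1: rule r3; match: 0->9, 1->0, 2->10; deleted nodes 0, 9, 10; deleted edges (0,5,k); (3,9,h); (7,0,g); (9,13,g); (10,0,g); (10,9,k); (11,0,h); (17,0,k); added nodes (none); added edges (none); result: nodes: 3:a, 5:a, 7:a, 11:b, 13:a, 16:a, 17:a, 18:a edges: (5,11,h); (5,17,h); (7,17,g); (13,11,h); (16,11,k); (18,11,k); (18,13,g)
step 2: rule r3; match: 0->11, 1->3, 2->16; deleted nodes 3, 11, 16; deleted edges (5,11,h); (13,11,h); (16,11,k); (18,11,k); added nodes (none); added edges (none); result: nodes: 5:a, 7:a, 13:a, 17:a, 18:a edges: (5,17,h); (7,17,g); (18,13,g)
final:
nodes: 5:a, 7:a, 13:a, 17:a, 18:a
edges: (5,17,h); (7,17,g); (18,13,g)


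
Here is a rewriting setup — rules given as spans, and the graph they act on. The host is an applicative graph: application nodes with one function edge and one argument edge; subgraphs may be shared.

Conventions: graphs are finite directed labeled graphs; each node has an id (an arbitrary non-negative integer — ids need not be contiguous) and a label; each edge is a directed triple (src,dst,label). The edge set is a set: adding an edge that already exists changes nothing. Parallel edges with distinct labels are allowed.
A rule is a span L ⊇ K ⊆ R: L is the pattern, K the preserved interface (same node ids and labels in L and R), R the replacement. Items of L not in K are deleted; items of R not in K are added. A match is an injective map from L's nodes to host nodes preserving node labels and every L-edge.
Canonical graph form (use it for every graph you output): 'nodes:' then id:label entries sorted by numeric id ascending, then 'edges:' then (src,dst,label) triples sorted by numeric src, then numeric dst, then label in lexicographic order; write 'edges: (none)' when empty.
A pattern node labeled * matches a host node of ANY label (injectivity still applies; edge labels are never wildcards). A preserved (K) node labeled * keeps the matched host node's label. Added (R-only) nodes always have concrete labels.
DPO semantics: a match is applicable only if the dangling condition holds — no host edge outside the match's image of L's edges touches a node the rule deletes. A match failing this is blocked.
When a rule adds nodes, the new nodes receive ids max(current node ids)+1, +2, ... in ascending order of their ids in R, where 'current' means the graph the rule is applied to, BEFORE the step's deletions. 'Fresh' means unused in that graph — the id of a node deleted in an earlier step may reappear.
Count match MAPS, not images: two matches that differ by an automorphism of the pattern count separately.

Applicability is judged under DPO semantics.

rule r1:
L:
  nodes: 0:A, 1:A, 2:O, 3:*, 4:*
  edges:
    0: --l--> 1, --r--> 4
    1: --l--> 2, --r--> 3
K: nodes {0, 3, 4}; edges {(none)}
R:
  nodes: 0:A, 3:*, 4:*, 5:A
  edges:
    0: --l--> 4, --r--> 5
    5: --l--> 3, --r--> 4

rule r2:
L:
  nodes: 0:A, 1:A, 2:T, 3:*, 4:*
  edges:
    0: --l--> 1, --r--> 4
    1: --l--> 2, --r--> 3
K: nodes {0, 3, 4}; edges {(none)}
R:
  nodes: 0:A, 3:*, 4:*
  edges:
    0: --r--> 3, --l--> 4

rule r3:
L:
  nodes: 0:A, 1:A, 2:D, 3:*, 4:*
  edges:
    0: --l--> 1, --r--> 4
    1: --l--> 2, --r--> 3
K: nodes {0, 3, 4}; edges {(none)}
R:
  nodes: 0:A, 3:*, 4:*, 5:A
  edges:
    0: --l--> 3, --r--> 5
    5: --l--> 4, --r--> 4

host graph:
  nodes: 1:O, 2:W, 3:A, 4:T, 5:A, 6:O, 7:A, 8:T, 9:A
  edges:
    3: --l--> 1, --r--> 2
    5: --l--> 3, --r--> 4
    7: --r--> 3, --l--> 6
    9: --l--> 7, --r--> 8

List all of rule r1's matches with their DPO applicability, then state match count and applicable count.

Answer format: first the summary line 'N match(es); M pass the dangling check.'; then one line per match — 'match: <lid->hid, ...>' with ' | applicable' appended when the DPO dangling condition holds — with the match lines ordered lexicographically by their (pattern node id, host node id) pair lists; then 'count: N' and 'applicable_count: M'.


2 match(es); 1 pass the dangling check.
match: 0->5, 1->3, 2->1, 3->2, 4->4
match: 0->9, 1->7, 2->6, 3->3, 4->8 | applicable
count: 2
applicable_count: 1


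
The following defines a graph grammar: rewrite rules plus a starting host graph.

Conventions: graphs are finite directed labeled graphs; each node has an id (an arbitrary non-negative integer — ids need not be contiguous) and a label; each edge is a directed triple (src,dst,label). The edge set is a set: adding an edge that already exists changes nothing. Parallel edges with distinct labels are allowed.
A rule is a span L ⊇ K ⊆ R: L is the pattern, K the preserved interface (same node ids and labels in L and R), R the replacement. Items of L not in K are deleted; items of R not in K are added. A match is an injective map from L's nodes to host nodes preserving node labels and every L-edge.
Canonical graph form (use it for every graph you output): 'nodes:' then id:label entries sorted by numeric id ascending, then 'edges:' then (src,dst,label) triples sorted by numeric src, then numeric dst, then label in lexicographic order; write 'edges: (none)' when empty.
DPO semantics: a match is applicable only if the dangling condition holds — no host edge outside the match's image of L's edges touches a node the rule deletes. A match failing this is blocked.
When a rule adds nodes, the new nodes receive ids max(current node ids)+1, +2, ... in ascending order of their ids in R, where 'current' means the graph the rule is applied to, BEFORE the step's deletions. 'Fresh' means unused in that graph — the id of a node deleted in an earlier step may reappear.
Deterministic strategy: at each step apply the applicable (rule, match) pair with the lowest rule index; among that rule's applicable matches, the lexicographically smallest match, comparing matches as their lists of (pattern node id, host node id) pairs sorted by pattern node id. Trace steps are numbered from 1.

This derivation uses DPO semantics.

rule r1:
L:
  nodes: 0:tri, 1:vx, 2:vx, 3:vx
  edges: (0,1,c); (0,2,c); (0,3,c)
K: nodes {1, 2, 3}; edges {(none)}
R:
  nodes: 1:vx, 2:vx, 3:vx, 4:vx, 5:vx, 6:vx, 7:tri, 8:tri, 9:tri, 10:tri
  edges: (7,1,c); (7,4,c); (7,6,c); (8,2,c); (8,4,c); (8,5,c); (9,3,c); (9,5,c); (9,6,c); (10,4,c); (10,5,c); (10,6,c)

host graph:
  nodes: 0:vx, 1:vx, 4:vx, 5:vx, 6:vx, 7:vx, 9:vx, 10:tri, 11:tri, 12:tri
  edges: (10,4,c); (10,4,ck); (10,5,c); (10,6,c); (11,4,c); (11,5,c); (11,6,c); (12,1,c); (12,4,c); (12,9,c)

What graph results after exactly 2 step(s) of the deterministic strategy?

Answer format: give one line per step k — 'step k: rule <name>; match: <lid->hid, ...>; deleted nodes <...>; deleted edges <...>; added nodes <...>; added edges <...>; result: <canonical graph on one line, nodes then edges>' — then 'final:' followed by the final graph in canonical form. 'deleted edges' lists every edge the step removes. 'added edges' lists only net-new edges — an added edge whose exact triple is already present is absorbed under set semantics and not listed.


step 1: rule r1; match: 0->11, 1->4, 2->5, 3->6; deleted nodes 11; deleted edges (11,4,c); (11,5,c); (11,6,c); added nodes 13, 14, 15, 16, 17, 18, 19; added edges (16,4,c); (16,13,c); (16,15,c); (17,5,c); (17,13,c); (17,14,c); (18,6,c); (18,14,c); (18,15,c); (19,13,c); (19,14,c); (19,15,c); result: nodes: 0:vx, 1:vx, 4:vx, 5:vx, 6:vx, 7:vx, 9:vx, 10:tri, 12:tri, 13:vx, 14:vx, 15:vx, 16:tri, 17:tri, 18:tri, 19:tri edges: (10,4,c); (10,4,ck); (10,5,c); (10,6,c); (12,1,c); (12,4,c); (12,9,c); (16,4,c); (16,13,c); (16,15,c); (17,5,c); (17,13,c); (17,14,c); (18,6,c); (18,14,c); (18,15,c); (19,13,c); (19,14,c); (19,15,c)
step 2: rule r1; match: 0->12, 1->1, 2->4, 3->9; deleted nodes 12; deleted edges (12,1,c); (12,4,c); (12,9,c); added nodes 20, 21, 22, 23, 24, 25, 26; added edges (23,1,c); (23,20,c); (23,22,c); (24,4,c); (24,20,c); (24,21,c); (25,9,c); (25,21,c); (25,22,c); (26,20,c); (26,21,c); (26,22,c); result: nodes: 0:vx, 1:vx, 4:vx, 5:vx, 6:vx, 7:vx, 9:vx, 10:tri, 13:vx, 14:vx, 15:vx, 16:tri, 17:tri, 18:tri, 19:tri, 20:vx, 21:vx, 22:vx, 23:tri, 24:tri, 25:tri, 26:tri edges: (10,4,c); (10,4,ck); (10,5,c); (10,6,c); (16,4,c); (16,13,c); (16,15,c); (17,5,c); (17,13,c); (17,14,c); (18,6,c); (18,14,c); (18,15,c); (19,13,c); (19,14,c); (19,15,c); (23,1,c); (23,20,c); (23,22,c); (24,4,c); (24,20,c); (24,21,c); (25,9,c); (25,21,c); (25,22,c); (26,20,c); (26,21,c); (26,22,c)
final:
nodes: 0:vx, 1:vx, 4:vx, 5:vx, 6:vx, 7:vx, 9:vx, 10:tri, 13:vx, 14:vx, 15:vx, 16:tri, 17:tri, 18:tri, 19:tri, 20:vx, 21:vx, 22:vx, 23:tri, 24:tri, 25:tri, 26:tri
edges: (10,4,c); (10,4,ck); (10,5,c); (10,6,c); (16,4,c); (16,13,c); (16,15,c); (17,5,c); (17,13,c); (17,14,c); (18,6,c); (18,14,c); (18,15,c); (19,13,c); (19,14,c); (19,15,c); (23,1,c); (23,20,c); (23,22,c); (24,4,c); (24,20,c); (24,21,c); (25,9,c); (25,21,c); (25,22,c); (26,20,c); (26,21,c); (26,22,c)


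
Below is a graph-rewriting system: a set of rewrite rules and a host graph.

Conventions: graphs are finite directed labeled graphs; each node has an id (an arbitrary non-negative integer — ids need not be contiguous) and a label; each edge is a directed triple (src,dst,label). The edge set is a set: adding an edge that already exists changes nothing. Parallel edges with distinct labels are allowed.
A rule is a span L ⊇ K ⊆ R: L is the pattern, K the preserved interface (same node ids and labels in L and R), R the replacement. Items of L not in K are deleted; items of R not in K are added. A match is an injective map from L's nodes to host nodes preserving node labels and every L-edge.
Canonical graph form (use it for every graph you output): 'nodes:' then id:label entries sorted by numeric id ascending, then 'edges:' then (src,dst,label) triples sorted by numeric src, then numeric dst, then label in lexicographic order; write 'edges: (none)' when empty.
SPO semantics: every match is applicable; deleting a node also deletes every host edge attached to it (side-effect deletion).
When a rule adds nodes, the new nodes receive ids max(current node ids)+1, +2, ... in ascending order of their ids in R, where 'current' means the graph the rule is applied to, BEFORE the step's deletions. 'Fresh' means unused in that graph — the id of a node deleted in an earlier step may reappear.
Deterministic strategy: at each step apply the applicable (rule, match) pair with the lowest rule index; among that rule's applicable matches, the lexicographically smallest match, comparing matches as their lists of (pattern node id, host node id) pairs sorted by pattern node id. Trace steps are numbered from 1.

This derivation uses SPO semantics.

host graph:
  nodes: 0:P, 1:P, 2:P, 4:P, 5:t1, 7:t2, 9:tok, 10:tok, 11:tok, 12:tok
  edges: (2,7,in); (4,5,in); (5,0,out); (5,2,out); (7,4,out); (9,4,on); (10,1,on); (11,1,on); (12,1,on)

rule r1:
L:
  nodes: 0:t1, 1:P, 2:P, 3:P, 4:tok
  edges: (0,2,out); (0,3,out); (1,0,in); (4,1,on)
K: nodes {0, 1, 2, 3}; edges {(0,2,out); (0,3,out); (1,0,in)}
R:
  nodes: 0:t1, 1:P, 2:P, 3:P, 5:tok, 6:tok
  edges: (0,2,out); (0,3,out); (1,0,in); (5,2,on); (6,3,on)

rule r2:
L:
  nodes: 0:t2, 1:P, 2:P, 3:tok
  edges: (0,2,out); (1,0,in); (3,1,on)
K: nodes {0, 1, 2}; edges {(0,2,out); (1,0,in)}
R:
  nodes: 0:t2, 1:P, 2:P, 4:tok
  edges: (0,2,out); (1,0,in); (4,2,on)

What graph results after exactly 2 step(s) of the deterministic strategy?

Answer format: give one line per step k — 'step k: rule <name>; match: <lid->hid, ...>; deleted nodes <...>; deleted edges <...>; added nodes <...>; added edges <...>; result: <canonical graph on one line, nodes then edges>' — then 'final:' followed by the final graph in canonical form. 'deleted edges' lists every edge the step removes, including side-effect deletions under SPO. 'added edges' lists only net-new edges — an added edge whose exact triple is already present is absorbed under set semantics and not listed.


step 1: rule r1; match: 0->5, 1->4, 2->0, 3->2, 4->9; deleted nodes 9; deleted edges (9,4,on); added nodes 13, 14; added edges (13,0,on); (14,2,on); result: nodes: 0:P, 1:P, 2:P, 4:P, 5:t1, 7:t2, 10:tok, 11:tok, 12:tok, 13:tok, 14:tok edges: (2,7,in); (4,5,in); (5,0,out); (5,2,out); (7,4,out); (10,1,on); (11,1,on); (12,1,on); (13,0,on); (14,2,on)
step 2: rule r2; match: 0->7, 1->2, 2->4, 3->14; deleted nodes 14; deleted edges (14,2,on); added nodes 15; added edges (15,4,on); result: nodes: 0:P, 1:P, 2:P, 4:P, 5:t1, 7:t2, 10:tok, 11:tok, 12:tok, 13:tok, 15:tok edges: (2,7,in); (4,5,in); (5,0,out); (5,2,out); (7,4,out); (10,1,on); (11,1,on); (12,1,on); (13,0,on); (15,4,on)
final:
nodes: 0:P, 1:P, 2:P, 4:P, 5:t1, 7:t2, 10:tok, 11:tok, 12:tok, 13:tok, 15:tok
edges: (2,7,in); (4,5,in); (5,0,out); (5,2,out); (7,4,out); (10,1,on); (11,1,on); (12,1,on); (13,0,on); (15,4,on)


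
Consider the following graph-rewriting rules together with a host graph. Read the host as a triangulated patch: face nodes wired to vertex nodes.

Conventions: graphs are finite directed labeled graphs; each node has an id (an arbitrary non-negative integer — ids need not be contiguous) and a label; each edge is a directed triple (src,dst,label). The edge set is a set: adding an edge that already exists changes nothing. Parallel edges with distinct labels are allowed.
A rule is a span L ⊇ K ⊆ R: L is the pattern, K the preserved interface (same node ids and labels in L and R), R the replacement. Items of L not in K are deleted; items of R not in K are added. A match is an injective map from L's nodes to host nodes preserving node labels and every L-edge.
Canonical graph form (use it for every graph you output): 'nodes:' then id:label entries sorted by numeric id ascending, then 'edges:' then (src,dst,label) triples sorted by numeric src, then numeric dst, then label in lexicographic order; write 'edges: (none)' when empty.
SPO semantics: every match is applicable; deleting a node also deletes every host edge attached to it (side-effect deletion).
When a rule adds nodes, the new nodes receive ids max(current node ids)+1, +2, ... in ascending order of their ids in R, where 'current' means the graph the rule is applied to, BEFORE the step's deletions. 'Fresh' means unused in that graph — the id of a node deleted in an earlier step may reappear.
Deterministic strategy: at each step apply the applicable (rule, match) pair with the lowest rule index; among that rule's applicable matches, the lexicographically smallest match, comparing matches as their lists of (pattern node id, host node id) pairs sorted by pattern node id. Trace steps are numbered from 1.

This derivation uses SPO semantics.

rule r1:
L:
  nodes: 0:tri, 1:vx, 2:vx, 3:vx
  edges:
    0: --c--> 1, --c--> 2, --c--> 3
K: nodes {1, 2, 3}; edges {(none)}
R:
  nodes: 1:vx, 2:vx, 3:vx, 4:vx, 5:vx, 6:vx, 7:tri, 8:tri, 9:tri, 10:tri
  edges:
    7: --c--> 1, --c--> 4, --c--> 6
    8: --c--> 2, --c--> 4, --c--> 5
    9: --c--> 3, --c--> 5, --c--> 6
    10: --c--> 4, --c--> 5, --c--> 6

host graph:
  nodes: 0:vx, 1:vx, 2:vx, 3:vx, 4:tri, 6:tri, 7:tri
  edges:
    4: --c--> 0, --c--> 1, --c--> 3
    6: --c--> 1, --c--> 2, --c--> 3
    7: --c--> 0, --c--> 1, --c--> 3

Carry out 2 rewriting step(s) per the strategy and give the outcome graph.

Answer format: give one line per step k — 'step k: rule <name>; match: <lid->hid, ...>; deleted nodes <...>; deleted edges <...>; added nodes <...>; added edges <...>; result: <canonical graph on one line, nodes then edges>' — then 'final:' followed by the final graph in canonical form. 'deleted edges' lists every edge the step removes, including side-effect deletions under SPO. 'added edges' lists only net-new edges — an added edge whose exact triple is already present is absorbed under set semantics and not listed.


step 1: rule r1; match: 0->4, 1->0, 2->1, 3->3; deleted nodes 4; deleted edges (4,0,c); (4,1,c); (4,3,c); added nodes 8, 9, 10, 11, 12, 13, 14; added edges (11,0,c); (11,8,c); (11,10,c); (12,1,c); (12,8,c); (12,9,c); (13,3,c); (13,9,c); (13,10,c); (14,8,c); (14,9,c); (14,10,c); result: nodes: 0:vx, 1:vx, 2:vx, 3:vx, 6:tri, 7:tri, 8:vx, 9:vx, 10:vx, 11:tri, 12:tri, 13:tri, 14:tri edges: (6,1,c); (6,2,c); (6,3,c); (7,0,c); (7,1,c); (7,3,c); (11,0,c); (11,8,c); (11,10,c); (12,1,c); (12,8,c); (12,9,c); (13,3,c); (13,9,c); (13,10,c); (14,8,c); (14,9,c); (14,10,c)
step 2: rule r1; match: 0->6, 1->1, 2->2, 3->3; deleted nodes 6; deleted edges (6,1,c); (6,2,c); (6,3,c); added nodes 15, 16, 17, 18, 19, 20, 21; added edges (18,1,c); (18,15,c); (18,17,c); (19,2,c); (19,15,c); (19,16,c); (20,3,c); (20,16,c); (20,17,c); (21,15,c); (21,16,c); (21,17,c); result: nodes: 0:vx, 1:vx, 2:vx, 3:vx, 7:tri, 8:vx, 9:vx, 10:vx, 11:tri, 12:tri, 13:tri, 14:tri, 15:vx, 16:vx, 17:vx, 18:tri, 19:tri, 20:tri, 21:tri edges: (7,0,c); (7,1,c); (7,3,c); (11,0,c); (11,8,c); (11,10,c); (12,1,c); (12,8,c); (12,9,c); (13,3,c); (13,9,c); (13,10,c); (14,8,c); (14,9,c); (14,10,c); (18,1,c); (18,15,c); (18,17,c); (19,2,c); (19,15,c); (19,16,c); (20,3,c); (20,16,c); (20,17,c); (21,15,c); (21,16,c); (21,17,c)
final:
nodes: 0:vx, 1:vx, 2:vx, 3:vx, 7:tri, 8:vx, 9:vx, 10:vx, 11:tri, 12:tri, 13:tri, 14:tri, 15:vx, 16:vx, 17:vx, 18:tri, 19:tri, 20:tri, 21:tri
edges: (7,0,c); (7,1,c); (7,3,c); (11,0,c); (11,8,c); (11,10,c); (12,1,c); (12,8,c); (12,9,c); (13,3,c); (13,9,c); (13,10,c); (14,8,c); (14,9,c); (14,10,c); (18,1,c); (18,15,c); (18,17,c); (19,2,c); (19,15,c); (19,16,c); (20,3,c); (20,16,c); (20,17,c); (21,15,c); (21,16,c); (21,17,c)


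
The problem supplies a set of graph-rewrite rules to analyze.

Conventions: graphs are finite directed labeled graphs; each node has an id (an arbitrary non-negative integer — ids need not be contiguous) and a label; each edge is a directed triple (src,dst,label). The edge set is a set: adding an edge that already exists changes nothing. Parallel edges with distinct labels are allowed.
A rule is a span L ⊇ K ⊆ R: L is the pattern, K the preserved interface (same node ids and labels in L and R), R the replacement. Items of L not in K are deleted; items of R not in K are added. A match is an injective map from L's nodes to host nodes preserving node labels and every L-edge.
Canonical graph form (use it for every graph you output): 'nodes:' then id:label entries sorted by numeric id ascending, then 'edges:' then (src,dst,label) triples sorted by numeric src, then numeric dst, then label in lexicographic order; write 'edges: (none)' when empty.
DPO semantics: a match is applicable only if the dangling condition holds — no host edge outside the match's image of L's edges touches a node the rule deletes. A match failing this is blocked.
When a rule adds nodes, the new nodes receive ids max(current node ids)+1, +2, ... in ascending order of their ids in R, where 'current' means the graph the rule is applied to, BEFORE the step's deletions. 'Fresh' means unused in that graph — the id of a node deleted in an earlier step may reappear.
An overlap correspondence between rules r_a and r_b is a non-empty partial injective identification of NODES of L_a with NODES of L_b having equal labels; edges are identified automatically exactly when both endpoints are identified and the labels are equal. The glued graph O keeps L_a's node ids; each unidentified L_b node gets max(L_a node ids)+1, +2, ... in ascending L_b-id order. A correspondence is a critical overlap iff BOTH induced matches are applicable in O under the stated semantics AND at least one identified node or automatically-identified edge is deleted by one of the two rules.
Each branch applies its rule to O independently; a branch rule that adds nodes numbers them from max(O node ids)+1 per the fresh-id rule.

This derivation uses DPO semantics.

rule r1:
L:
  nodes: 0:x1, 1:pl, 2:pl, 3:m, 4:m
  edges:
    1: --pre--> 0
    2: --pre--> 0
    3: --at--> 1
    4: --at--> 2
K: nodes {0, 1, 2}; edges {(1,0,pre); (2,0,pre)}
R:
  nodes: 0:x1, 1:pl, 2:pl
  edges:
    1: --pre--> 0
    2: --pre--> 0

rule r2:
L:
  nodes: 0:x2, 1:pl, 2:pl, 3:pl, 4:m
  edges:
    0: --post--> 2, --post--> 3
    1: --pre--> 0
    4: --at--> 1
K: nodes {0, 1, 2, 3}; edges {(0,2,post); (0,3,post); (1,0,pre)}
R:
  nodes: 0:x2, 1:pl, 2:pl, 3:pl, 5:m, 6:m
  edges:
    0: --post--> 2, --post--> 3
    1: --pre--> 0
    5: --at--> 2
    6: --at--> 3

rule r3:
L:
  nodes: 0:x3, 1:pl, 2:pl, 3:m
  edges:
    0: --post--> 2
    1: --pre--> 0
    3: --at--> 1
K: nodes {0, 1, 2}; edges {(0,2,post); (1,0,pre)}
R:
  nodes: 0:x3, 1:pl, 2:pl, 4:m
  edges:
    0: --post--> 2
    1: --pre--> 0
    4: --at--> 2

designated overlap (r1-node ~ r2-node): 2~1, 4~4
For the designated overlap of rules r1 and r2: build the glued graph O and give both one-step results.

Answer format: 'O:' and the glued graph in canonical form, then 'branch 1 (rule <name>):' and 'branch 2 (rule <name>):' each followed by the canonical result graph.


O:
nodes: 0:x1, 1:pl, 2:pl, 3:m, 4:m, 5:x2, 6:pl, 7:pl
edges: (1,0,pre); (2,0,pre); (2,5,pre); (3,1,at); (4,2,at); (5,6,post); (5,7,post)
branch 1 (rule r1):
nodes: 0:x1, 1:pl, 2:pl, 5:x2, 6:pl, 7:pl
edges: (1,0,pre); (2,0,pre); (2,5,pre); (5,6,post); (5,7,post)
branch 2 (rule r2):
nodes: 0:x1, 1:pl, 2:pl, 3:m, 5:x2, 6:pl, 7:pl, 8:m, 9:m
edges: (1,0,pre); (2,0,pre); (2,5,pre); (3,1,at); (5,6,post); (5,7,post); (8,6,at); (9,7,at)


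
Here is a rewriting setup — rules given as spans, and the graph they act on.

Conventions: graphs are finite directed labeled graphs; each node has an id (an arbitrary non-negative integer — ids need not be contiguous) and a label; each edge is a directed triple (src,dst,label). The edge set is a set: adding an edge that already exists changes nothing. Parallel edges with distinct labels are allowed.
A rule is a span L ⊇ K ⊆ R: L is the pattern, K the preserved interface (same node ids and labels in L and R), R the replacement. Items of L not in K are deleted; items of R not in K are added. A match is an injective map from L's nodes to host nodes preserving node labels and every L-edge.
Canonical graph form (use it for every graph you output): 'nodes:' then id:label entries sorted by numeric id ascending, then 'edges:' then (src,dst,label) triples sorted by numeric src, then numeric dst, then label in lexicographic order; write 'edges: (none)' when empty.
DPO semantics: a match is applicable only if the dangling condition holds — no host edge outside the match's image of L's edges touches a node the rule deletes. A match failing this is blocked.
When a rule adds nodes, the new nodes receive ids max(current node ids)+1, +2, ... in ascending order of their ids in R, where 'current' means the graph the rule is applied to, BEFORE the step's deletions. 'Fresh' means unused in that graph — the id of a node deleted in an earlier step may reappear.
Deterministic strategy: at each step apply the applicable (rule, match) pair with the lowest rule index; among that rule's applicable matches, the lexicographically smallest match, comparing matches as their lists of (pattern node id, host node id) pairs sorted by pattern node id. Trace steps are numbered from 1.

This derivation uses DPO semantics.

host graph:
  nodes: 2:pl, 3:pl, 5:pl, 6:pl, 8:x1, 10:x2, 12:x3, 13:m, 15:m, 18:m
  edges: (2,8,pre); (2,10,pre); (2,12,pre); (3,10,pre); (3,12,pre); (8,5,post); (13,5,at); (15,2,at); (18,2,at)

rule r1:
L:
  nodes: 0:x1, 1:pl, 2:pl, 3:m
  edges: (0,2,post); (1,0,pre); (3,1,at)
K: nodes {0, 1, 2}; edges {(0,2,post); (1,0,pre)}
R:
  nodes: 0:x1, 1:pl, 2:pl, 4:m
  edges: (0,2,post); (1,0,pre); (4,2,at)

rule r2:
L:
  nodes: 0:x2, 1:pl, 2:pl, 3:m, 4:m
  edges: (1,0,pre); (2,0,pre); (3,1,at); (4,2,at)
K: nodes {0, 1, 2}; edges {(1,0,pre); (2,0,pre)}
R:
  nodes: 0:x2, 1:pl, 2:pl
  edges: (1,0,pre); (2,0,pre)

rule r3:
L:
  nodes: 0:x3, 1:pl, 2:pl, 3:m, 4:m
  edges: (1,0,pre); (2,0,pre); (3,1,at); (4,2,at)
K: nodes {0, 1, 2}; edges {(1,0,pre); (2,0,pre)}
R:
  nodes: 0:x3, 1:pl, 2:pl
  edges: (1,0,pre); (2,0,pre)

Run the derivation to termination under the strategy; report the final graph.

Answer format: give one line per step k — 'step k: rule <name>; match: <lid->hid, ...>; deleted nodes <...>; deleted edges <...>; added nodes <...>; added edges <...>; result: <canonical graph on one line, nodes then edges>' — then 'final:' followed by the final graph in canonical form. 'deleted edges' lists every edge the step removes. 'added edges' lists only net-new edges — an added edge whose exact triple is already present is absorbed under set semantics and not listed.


step 1: rule r1; match: 0->8, 1->2, 2->5, 3->15; deleted nodes 15; deleted edges (15,2,at); added nodes 19; added edges (19,5,at); result: nodes: 2:pl, 3:pl, 5:pl, 6:pl, 8:x1, 10:x2, 12:x3, 13:m, 18:m, 19:m edges: (2,8,pre); (2,10,pre); (2,12,pre); (3,10,pre); (3,12,pre); (8,5,post); (13,5,at); (18,2,at); (19,5,at)
step 2: rule r1; match: 0->8, 1->2, 2->5, 3->18; deleted nodes 18; deleted edges (18,2,at); added nodes 20; added edges (20,5,at); result: nodes: 2:pl, 3:pl, 5:pl, 6:pl, 8:x1, 10:x2, 12:x3, 13:m, 19:m, 20:m edges: (2,8,pre); (2,10,pre); (2,12,pre); (3,10,pre); (3,12,pre); (8,5,post); (13,5,at); (19,5,at); (20,5,at)
final:
nodes: 2:pl, 3:pl, 5:pl, 6:pl, 8:x1, 10:x2, 12:x3, 13:m, 19:m, 20:m
edges: (2,8,pre); (2,10,pre); (2,12,pre); (3,10,pre); (3,12,pre); (8,5,post); (13,5,at); (19,5,at); (20,5,at)


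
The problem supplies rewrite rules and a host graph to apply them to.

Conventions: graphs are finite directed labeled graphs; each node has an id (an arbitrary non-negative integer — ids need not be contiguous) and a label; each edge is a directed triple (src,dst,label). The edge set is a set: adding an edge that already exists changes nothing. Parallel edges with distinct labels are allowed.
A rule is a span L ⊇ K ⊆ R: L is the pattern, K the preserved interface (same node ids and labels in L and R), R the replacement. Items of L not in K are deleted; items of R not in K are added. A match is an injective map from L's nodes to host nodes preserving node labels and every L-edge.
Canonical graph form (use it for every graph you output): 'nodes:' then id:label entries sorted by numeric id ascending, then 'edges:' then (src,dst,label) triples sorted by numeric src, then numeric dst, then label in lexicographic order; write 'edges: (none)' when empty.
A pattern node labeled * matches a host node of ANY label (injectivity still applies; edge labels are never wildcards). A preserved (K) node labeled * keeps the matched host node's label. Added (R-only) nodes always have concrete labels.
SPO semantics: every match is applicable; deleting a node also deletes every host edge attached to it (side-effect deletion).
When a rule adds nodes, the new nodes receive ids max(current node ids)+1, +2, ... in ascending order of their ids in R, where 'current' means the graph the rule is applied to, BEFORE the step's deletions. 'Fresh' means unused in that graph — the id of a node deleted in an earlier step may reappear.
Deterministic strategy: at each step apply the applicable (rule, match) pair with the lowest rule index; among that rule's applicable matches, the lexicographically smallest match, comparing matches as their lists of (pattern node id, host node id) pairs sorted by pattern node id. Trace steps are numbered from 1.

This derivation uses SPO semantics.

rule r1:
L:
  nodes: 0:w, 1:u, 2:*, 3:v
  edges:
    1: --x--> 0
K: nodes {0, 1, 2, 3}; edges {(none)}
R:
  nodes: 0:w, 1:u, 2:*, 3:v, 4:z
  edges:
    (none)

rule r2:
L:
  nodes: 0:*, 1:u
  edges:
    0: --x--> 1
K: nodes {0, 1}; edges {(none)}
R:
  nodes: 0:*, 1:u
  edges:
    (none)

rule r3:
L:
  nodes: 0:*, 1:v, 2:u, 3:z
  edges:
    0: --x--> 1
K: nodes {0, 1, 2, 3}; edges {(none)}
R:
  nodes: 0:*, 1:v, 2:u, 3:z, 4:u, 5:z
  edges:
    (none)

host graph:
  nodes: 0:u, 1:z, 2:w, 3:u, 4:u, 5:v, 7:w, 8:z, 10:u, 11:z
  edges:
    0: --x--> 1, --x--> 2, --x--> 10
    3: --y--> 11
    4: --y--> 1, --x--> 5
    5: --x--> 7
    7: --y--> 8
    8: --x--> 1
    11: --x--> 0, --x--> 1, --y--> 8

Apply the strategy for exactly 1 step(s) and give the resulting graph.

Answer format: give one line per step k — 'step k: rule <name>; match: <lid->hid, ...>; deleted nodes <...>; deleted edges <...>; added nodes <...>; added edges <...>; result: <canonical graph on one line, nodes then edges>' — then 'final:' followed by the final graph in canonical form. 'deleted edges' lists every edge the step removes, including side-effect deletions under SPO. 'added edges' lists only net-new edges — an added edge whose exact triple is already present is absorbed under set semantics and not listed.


step 1: rule r1; match: 0->2, 1->0, 2->1, 3->5; deleted nodes (none); deleted edges (0,2,x); added nodes 12; added edges (none); result: nodes: 0:u, 1:z, 2:w, 3:u, 4:u, 5:v, 7:w, 8:z, 10:u, 11:z, 12:z edges: (0,1,x); (0,10,x); (3,11,y); (4,1,y); (4,5,x); (5,7,x); (7,8,y); (8,1,x); (11,0,x); (11,1,x); (11,8,y)
final:
nodes: 0:u, 1:z, 2:w, 3:u, 4:u, 5:v, 7:w, 8:z, 10:u, 11:z, 12:z
edges: (0,1,x); (0,10,x); (3,11,y); (4,1,y); (4,5,x); (5,7,x); (7,8,y); (8,1,x); (11,0,x); (11,1,x); (11,8,y)
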